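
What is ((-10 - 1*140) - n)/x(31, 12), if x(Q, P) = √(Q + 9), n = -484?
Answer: 167*√10/10 ≈ 52.810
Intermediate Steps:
x(Q, P) = √(9 + Q)
((-10 - 1*140) - n)/x(31, 12) = ((-10 - 1*140) - 1*(-484))/(√(9 + 31)) = ((-10 - 140) + 484)/(√40) = (-150 + 484)/((2*√10)) = 334*(√10/20) = 167*√10/10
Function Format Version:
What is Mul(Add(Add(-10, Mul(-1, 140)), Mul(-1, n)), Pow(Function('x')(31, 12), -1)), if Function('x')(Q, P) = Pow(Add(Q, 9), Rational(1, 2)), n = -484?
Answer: Mul(Rational(167, 10), Pow(10, Rational(1, 2))) ≈ 52.810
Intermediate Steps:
Function('x')(Q, P) = Pow(Add(9, Q), Rational(1, 2))
Mul(Add(Add(-10, Mul(-1, 140)), Mul(-1, n)), Pow(Function('x')(31, 12), -1)) = Mul(Add(Add(-10, Mul(-1, 140)), Mul(-1, -484)), Pow(Pow(Add(9, 31), Rational(1, 2)), -1)) = Mul(Add(Add(-10, -140), 484), Pow(Pow(40, Rational(1, 2)), -1)) = Mul(Add(-150, 484), Pow(Mul(2, Pow(10, Rational(1, 2))), -1)) = Mul(334, Mul(Rational(1, 20), Pow(10, Rational(1, 2)))) = Mul(Rational(167, 10), Pow(10, Rational(1, 2)))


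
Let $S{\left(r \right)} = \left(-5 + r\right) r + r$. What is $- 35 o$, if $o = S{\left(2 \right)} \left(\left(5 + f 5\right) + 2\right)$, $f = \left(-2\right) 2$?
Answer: $-1820$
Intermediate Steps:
$f = -4$
$S{\left(r \right)} = r + r \left(-5 + r\right)$ ($S{\left(r \right)} = r \left(-5 + r\right) + r = r + r \left(-5 + r\right)$)
$o = 52$ ($o = 2 \left(-4 + 2\right) \left(\left(5 - 20\right) + 2\right) = 2 \left(-2\right) \left(\left(5 - 20\right) + 2\right) = - 4 \left(-15 + 2\right) = \left(-4\right) \left(-13\right) = 52$)
$- 35 o = \left(-35\right) 52 = -1820$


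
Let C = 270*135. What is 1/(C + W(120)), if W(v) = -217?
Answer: 1/36233 ≈ 2.7599e-5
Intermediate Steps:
C = 36450
1/(C + W(120)) = 1/(36450 - 217) = 1/36233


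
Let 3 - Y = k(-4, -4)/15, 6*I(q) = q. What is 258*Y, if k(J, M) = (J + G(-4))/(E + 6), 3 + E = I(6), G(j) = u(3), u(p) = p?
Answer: 7783/10 ≈ 778.30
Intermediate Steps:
I(q) = q/6
G(j) = 3
E = -2 (E = -3 + (⅙)*6 = -3 + 1 = -2)
k(J, M) = ¾ + J/4 (k(J, M) = (J + 3)/(-2 + 6) = (3 + J)/4 = (3 + J)*(¼) = ¾ + J/4)
Y = 181/60 (Y = 3 - (¾ + (¼)*(-4))/15 = 3 - (¾ - 1)/15 = 3 - (-1)/(4*15) = 3 - 1*(-1/60) = 3 + 1/60 = 181/60 ≈ 3.0167)
258*Y = 258*(181/60) = 7783/10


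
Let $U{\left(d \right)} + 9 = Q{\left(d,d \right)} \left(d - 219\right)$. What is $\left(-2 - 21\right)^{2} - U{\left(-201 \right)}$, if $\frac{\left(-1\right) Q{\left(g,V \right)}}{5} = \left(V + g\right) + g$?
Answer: $1266838$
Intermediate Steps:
$Q{\left(g,V \right)} = - 10 g - 5 V$ ($Q{\left(g,V \right)} = - 5 \left(\left(V + g\right) + g\right) = - 5 \left(V + 2 g\right) = - 10 g - 5 V$)
$U{\left(d \right)} = -9 - 15 d \left(-219 + d\right)$ ($U{\left(d \right)} = -9 + \left(- 10 d - 5 d\right) \left(d - 219\right) = -9 + - 15 d \left(-219 + d\right) = -9 - 15 d \left(-219 + d\right)$)
$\left(-2 - 21\right)^{2} - U{\left(-201 \right)} = \left(-2 - 21\right)^{2} - \left(-9 - 15 \left(-201\right)^{2} + 3285 \left(-201\right)\right) = \left(-23\right)^{2} - \left(-9 - 606015 - 660285\right) = 529 - \left(-9 - 606015 - 660285\right) = 529 - -1266309 = 529 + 1266309 = 1266838$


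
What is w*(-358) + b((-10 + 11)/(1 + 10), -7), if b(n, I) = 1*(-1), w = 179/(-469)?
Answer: 63613/469 ≈ 135.64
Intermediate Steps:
w = -179/469 (w = 179*(-1/469) = -179/469 ≈ -0.38166)
b(n, I) = -1
w*(-358) + b((-10 + 11)/(1 + 10), -7) = -179/469*(-358) - 1 = 64082/469 - 1 = 63613/469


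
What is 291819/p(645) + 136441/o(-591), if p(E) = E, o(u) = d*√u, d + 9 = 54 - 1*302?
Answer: 97273/215 + 136441*I*√591/151887 ≈ 452.43 + 21.838*I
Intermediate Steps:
d = -257 (d = -9 + (54 - 1*302) = -9 + (54 - 302) = -9 - 248 = -257)
o(u) = -257*√u
291819/p(645) + 136441/o(-591) = 291819/645 + 136441/((-257*I*√591)) = 291819*(1/645) + 136441/((-257*I*√591)) = 97273/215 + 136441/((-257*I*√591)) = 97273/215 + 136441*(I*√591/151887) = 97273/215 + 136441*I*√591/151887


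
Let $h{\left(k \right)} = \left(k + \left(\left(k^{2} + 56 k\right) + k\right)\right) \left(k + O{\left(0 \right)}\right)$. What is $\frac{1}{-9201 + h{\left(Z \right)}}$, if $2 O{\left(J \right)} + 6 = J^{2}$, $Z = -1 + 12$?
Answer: $- \frac{1}{3129} \approx -0.00031959$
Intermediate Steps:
$Z = 11$
$O{\left(J \right)} = -3 + \frac{J^{2}}{2}$
$h{\left(k \right)} = \left(-3 + k\right) \left(k^{2} + 58 k\right)$ ($h{\left(k \right)} = \left(k + \left(\left(k^{2} + 56 k\right) + k\right)\right) \left(k - \left(3 - \frac{0^{2}}{2}\right)\right) = \left(k + \left(k^{2} + 57 k\right)\right) \left(k + \left(-3 + \frac{1}{2} \cdot 0\right)\right) = \left(k^{2} + 58 k\right) \left(k + \left(-3 + 0\right)\right) = \left(k^{2} + 58 k\right) \left(k - 3\right) = \left(k^{2} + 58 k\right) \left(-3 + k\right) = \left(-3 + k\right) \left(k^{2} + 58 k\right)$)
$\frac{1}{-9201 + h{\left(Z \right)}} = \frac{1}{-9201 + 11 \left(-174 + 11^{2} + 55 \cdot 11\right)} = \frac{1}{-9201 + 11 \left(-174 + 121 + 605\right)} = \frac{1}{-9201 + 11 \cdot 552} = \frac{1}{-9201 + 6072} = \frac{1}{-3129} = - \frac{1}{3129}$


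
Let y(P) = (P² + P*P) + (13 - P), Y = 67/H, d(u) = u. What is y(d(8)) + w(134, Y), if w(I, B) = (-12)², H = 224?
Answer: 277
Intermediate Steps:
Y = 67/224 ≈ 0.29911
w(I, B) = 144
y(P) = 13 - P + 2*P² (y(P) = (P² + P²) + (13 - P) = 2*P² + (13 - P) = 13 - P + 2*P²)
y(d(8)) + w(134, Y) = (13 - 1*8 + 2*8²) + 144 = (13 - 8 + 2*64) + 144 = (13 - 8 + 128) + 144 = 133 + 144 = 277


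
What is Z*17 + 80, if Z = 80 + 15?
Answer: 1695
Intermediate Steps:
Z = 95
Z*17 + 80 = 95*17 + 80 = 1615 + 80 = 1695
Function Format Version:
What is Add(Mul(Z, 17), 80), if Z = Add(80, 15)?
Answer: 1695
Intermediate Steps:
Z = 95
Add(Mul(Z, 17), 80) = Add(Mul(95, 17), 80) = Add(1615, 80) = 1695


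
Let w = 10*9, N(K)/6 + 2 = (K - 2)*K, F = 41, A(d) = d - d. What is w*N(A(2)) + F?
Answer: -1039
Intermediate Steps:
A(d) = 0
N(K) = -12 + 6*K*(-2 + K) (N(K) = -12 + 6*((K - 2)*K) = -12 + 6*((-2 + K)*K) = -12 + 6*(K*(-2 + K)) = -12 + 6*K*(-2 + K))
w = 90
w*N(A(2)) + F = 90*(-12 - 12*0 + 6*0²) + 41 = 90*(-12 + 0 + 6*0) + 41 = 90*(-12 + 0 + 0) + 41 = 90*(-12) + 41 = -1080 + 41 = -1039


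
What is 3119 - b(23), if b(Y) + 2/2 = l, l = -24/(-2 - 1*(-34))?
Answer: 12483/4 ≈ 3120.8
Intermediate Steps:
l = -¾ (l = -24/(-2 + 34) = -24/32 = -24*1/32 = -¾ ≈ -0.75000)
b(Y) = -7/4 (b(Y) = -1 - ¾ = -7/4)
3119 - b(23) = 3119 - 1*(-7/4) = 3119 + 7/4 = 12483/4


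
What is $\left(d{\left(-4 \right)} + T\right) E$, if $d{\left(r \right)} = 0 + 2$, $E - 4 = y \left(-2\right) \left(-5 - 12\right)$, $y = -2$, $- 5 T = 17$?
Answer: $\frac{448}{5} \approx 89.6$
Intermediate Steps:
$T = - \frac{17}{5}$ ($T = \left(- \frac{1}{5}\right) 17 = - \frac{17}{5} \approx -3.4$)
$E = -64$ ($E = 4 + \left(-2\right) \left(-2\right) \left(-5 - 12\right) = 4 + 4 \left(-5 - 12\right) = 4 + 4 \left(-17\right) = 4 - 68 = -64$)
$d{\left(r \right)} = 2$
$\left(d{\left(-4 \right)} + T\right) E = \left(2 - \frac{17}{5}\right) \left(-64\right) = \left(- \frac{7}{5}\right) \left(-64\right) = \frac{448}{5}$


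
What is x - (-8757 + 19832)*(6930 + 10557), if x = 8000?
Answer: -193660525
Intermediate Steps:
x - (-8757 + 19832)*(6930 + 10557) = 8000 - (-8757 + 19832)*(6930 + 10557) = 8000 - 11075*17487 = 8000 - 1*193668525 = 8000 - 193668525 = -193660525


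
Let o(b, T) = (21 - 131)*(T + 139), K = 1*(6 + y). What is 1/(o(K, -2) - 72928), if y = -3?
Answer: -1/87998 ≈ -1.1364e-5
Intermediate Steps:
K = 3 (K = 1*(6 - 3) = 1*3 = 3)
o(b, T) = -15290 - 110*T (o(b, T) = -110*(139 + T) = -15290 - 110*T)
1/(o(K, -2) - 72928) = 1/((-15290 - 110*(-2)) - 72928) = 1/((-15290 + 220) - 72928) = 1/(-15070 - 72928) = 1/(-87998) = -1/87998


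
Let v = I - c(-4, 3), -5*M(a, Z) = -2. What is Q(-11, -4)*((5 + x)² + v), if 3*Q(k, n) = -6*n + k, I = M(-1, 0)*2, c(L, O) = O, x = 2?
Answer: 1014/5 ≈ 202.80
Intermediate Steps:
M(a, Z) = ⅖ (M(a, Z) = -⅕*(-2) = ⅖)
I = ⅘ (I = (⅖)*2 = ⅘ ≈ 0.80000)
Q(k, n) = -2*n + k/3 (Q(k, n) = (-6*n + k)/3 = (k - 6*n)/3 = -2*n + k/3)
v = -11/5 (v = ⅘ - 1*3 = ⅘ - 3 = -11/5 ≈ -2.2000)
Q(-11, -4)*((5 + x)² + v) = (-2*(-4) + (⅓)*(-11))*((5 + 2)² - 11/5) = (8 - 11/3)*(7² - 11/5) = 13*(49 - 11/5)/3 = (13/3)*(234/5) = 1014/5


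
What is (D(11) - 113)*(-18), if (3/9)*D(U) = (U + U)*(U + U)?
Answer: -24102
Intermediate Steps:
D(U) = 12*U² (D(U) = 3*((U + U)*(U + U)) = 3*((2*U)*(2*U)) = 3*(4*U²) = 12*U²)
(D(11) - 113)*(-18) = (12*11² - 113)*(-18) = (12*121 - 113)*(-18) = (1452 - 113)*(-18) = 1339*(-18) = -24102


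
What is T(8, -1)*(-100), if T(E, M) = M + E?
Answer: -700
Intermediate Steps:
T(E, M) = E + M
T(8, -1)*(-100) = (8 - 1)*(-100) = 7*(-100) = -700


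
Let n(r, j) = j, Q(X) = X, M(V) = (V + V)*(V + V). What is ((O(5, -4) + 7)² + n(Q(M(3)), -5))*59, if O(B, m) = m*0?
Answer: 2596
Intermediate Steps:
M(V) = 4*V² (M(V) = (2*V)*(2*V) = 4*V²)
O(B, m) = 0
((O(5, -4) + 7)² + n(Q(M(3)), -5))*59 = ((0 + 7)² - 5)*59 = (7² - 5)*59 = (49 - 5)*59 = 44*59 = 2596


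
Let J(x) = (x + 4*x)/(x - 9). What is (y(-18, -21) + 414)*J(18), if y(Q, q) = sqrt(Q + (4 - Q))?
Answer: 4160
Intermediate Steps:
y(Q, q) = 2 (y(Q, q) = sqrt(4) = 2)
J(x) = 5*x/(-9 + x) (J(x) = (5*x)/(-9 + x) = 5*x/(-9 + x))
(y(-18, -21) + 414)*J(18) = (2 + 414)*(5*18/(-9 + 18)) = 416*(5*18/9) = 416*(5*18*(1/9)) = 416*10 = 4160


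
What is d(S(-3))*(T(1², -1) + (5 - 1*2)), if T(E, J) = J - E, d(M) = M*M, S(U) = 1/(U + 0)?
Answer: ⅑ ≈ 0.11111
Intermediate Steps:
S(U) = 1/U
d(M) = M²
d(S(-3))*(T(1², -1) + (5 - 1*2)) = (1/(-3))²*((-1 - 1*1²) + (5 - 1*2)) = (-⅓)²*((-1 - 1*1) + (5 - 2)) = ((-1 - 1) + 3)/9 = (-2 + 3)/9 = (⅑)*1 = ⅑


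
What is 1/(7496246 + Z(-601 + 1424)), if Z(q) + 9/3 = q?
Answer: 1/7497066 ≈ 1.3339e-7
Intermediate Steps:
Z(q) = -3 + q
1/(7496246 + Z(-601 + 1424)) = 1/(7496246 + (-3 + (-601 + 1424))) = 1/(7496246 + (-3 + 823)) = 1/(7496246 + 820) = 1/7497066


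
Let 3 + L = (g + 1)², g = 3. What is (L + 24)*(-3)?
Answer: -111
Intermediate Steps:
L = 13 (L = -3 + (3 + 1)² = -3 + 4² = -3 + 16 = 13)
(L + 24)*(-3) = (13 + 24)*(-3) = 37*(-3) = -111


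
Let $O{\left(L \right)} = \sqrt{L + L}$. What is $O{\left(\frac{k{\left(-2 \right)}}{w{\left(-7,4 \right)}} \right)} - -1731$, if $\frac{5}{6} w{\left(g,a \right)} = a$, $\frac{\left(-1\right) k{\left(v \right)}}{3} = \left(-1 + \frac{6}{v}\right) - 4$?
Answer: $1731 + \sqrt{10} \approx 1734.2$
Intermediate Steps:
$k{\left(v \right)} = 15 - \frac{18}{v}$ ($k{\left(v \right)} = - 3 \left(\left(-1 + \frac{6}{v}\right) - 4\right) = - 3 \left(-5 + \frac{6}{v}\right) = 15 - \frac{18}{v}$)
$w{\left(g,a \right)} = \frac{6 a}{5}$
$O{\left(L \right)} = \sqrt{2} \sqrt{L}$ ($O{\left(L \right)} = \sqrt{2 L} = \sqrt{2} \sqrt{L}$)
$O{\left(\frac{k{\left(-2 \right)}}{w{\left(-7,4 \right)}} \right)} - -1731 = \sqrt{2} \sqrt{\frac{15 - \frac{18}{-2}}{\frac{6}{5} \cdot 4}} - -1731 = \sqrt{2} \sqrt{\frac{15 - -9}{\frac{24}{5}}} + 1731 = \sqrt{2} \sqrt{\left(15 + 9\right) \frac{5}{24}} + 1731 = \sqrt{2} \sqrt{24 \cdot \frac{5}{24}} + 1731 = \sqrt{2} \sqrt{5} + 1731 = \sqrt{10} + 1731 = 1731 + \sqrt{10}$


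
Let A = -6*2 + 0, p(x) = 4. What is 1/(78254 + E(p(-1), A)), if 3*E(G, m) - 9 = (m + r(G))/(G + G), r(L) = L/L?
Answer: 24/1878157 ≈ 1.2778e-5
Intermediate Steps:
r(L) = 1
A = -12 (A = -12 + 0 = -12)
E(G, m) = 3 + (1 + m)/(6*G) (E(G, m) = 3 + ((m + 1)/(G + G))/3 = 3 + ((1 + m)/((2*G)))/3 = 3 + ((1 + m)*(1/(2*G)))/3 = 3 + ((1 + m)/(2*G))/3 = 3 + (1 + m)/(6*G))
1/(78254 + E(p(-1), A)) = 1/(78254 + (⅙)*(1 - 12 + 18*4)/4) = 1/(78254 + (⅙)*(¼)*(1 - 12 + 72)) = 1/(78254 + (⅙)*(¼)*61) = 1/(78254 + 61/24) = 1/(1878157/24) = 24/1878157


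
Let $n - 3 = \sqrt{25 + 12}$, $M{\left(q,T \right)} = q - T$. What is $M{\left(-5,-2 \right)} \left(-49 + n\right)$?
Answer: $138 - 3 \sqrt{37} \approx 119.75$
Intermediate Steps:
$n = 3 + \sqrt{37}$ ($n = 3 + \sqrt{25 + 12} = 3 + \sqrt{37} \approx 9.0828$)
$M{\left(-5,-2 \right)} \left(-49 + n\right) = \left(-5 - -2\right) \left(-49 + \left(3 + \sqrt{37}\right)\right) = \left(-5 + 2\right) \left(-46 + \sqrt{37}\right) = - 3 \left(-46 + \sqrt{37}\right) = 138 - 3 \sqrt{37}$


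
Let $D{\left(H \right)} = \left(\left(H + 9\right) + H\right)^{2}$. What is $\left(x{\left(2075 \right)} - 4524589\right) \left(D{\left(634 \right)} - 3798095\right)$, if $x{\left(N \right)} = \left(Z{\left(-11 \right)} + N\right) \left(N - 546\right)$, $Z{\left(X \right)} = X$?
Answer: $2966545367278$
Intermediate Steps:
$D{\left(H \right)} = \left(9 + 2 H\right)^{2}$ ($D{\left(H \right)} = \left(\left(9 + H\right) + H\right)^{2} = \left(9 + 2 H\right)^{2}$)
$x{\left(N \right)} = \left(-546 + N\right) \left(-11 + N\right)$ ($x{\left(N \right)} = \left(-11 + N\right) \left(N - 546\right) = \left(-11 + N\right) \left(-546 + N\right) = \left(-546 + N\right) \left(-11 + N\right)$)
$\left(x{\left(2075 \right)} - 4524589\right) \left(D{\left(634 \right)} - 3798095\right) = \left(\left(6006 + 2075^{2} - 1155775\right) - 4524589\right) \left(\left(9 + 2 \cdot 634\right)^{2} - 3798095\right) = \left(\left(6006 + 4305625 - 1155775\right) - 4524589\right) \left(\left(9 + 1268\right)^{2} - 3798095\right) = \left(3155856 - 4524589\right) \left(1277^{2} - 3798095\right) = - 1368733 \left(1630729 - 3798095\right) = \left(-1368733\right) \left(-2167366\right) = 2966545367278$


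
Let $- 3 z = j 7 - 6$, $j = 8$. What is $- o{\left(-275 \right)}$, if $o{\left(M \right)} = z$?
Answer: $\frac{50}{3} \approx 16.667$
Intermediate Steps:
$z = - \frac{50}{3}$ ($z = - \frac{8 \cdot 7 - 6}{3} = - \frac{56 - 6}{3} = \left(- \frac{1}{3}\right) 50 = - \frac{50}{3} \approx -16.667$)
$o{\left(M \right)} = - \frac{50}{3}$
$- o{\left(-275 \right)} = \left(-1\right) \left(- \frac{50}{3}\right) = \frac{50}{3}$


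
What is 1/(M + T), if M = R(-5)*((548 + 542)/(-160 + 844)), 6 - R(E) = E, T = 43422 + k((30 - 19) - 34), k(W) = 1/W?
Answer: 7866/341694995 ≈ 2.3021e-5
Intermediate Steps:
T = 998705/23 (T = 43422 + 1/((30 - 19) - 34) = 43422 + 1/(11 - 34) = 43422 + 1/(-23) = 43422 - 1/23 = 998705/23 ≈ 43422.)
R(E) = 6 - E
M = 5995/342 (M = (6 - 1*(-5))*((548 + 542)/(-160 + 844)) = (6 + 5)*(1090/684) = 11*(1090*(1/684)) = 11*(545/342) = 5995/342 ≈ 17.529)
1/(M + T) = 1/(5995/342 + 998705/23) = 1/(341694995/7866) = 7866/341694995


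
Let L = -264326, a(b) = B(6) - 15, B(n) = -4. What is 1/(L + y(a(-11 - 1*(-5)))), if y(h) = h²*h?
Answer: -1/271185 ≈ -3.6875e-6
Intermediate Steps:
a(b) = -19 (a(b) = -4 - 15 = -19)
y(h) = h³
1/(L + y(a(-11 - 1*(-5)))) = 1/(-264326 + (-19)³) = 1/(-264326 - 6859) = 1/(-271185) = -1/271185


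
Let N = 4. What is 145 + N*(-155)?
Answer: -475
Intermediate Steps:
145 + N*(-155) = 145 + 4*(-155) = 145 - 620 = -475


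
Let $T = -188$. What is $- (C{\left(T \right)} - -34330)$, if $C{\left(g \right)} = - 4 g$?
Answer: $-35082$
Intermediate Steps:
$- (C{\left(T \right)} - -34330) = - (\left(-4\right) \left(-188\right) - -34330) = - (752 + 34330) = \left(-1\right) 35082 = -35082$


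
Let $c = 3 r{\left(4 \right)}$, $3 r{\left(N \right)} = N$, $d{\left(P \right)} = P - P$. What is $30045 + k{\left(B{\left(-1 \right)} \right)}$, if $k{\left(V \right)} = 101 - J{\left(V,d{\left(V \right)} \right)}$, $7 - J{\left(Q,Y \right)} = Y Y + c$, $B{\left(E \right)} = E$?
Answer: $30143$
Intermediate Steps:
$d{\left(P \right)} = 0$
$r{\left(N \right)} = \frac{N}{3}$
$c = 4$ ($c = 3 \cdot \frac{1}{3} \cdot 4 = 3 \cdot \frac{4}{3} = 4$)
$J{\left(Q,Y \right)} = 3 - Y^{2}$ ($J{\left(Q,Y \right)} = 7 - \left(Y Y + 4\right) = 7 - \left(Y^{2} + 4\right) = 7 - \left(4 + Y^{2}\right) = 3 - Y^{2}$)
$k{\left(V \right)} = 98$ ($k{\left(V \right)} = 101 - \left(3 - 0^{2}\right) = 101 - \left(3 - 0\right) = 101 - \left(3 + 0\right) = 101 - 3 = 98$)
$30045 + k{\left(B{\left(-1 \right)} \right)} = 30045 + 98 = 30143$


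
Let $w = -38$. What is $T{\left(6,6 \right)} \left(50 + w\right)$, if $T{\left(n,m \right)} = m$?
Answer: $72$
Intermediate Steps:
$T{\left(6,6 \right)} \left(50 + w\right) = 6 \left(50 - 38\right) = 6 \cdot 12 = 72$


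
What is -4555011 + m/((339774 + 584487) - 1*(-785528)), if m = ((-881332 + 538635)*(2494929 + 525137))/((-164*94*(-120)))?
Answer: -7203688618153746841/1581486433440 ≈ -4.5550e+6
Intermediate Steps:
m = -517483779001/924960 (m = (-342697*3020066)/((-15416*(-120))) = -1034967558002/1849920 = -1034967558002*1/1849920 = -517483779001/924960 ≈ -5.5947e+5)
-4555011 + m/((339774 + 584487) - 1*(-785528)) = -4555011 - 517483779001/(924960*((339774 + 584487) - 1*(-785528))) = -4555011 - 517483779001/(924960*(924261 + 785528)) = -4555011 - 517483779001/924960/1709789 = -4555011 - 517483779001/924960*1/1709789 = -4555011 - 517483779001/1581486433440 = -7203688618153746841/1581486433440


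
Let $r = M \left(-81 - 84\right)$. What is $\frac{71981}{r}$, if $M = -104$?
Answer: $\frac{5537}{1320} \approx 4.1947$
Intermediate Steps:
$r = 17160$ ($r = - 104 \left(-81 - 84\right) = \left(-104\right) \left(-165\right) = 17160$)
$\frac{71981}{r} = \frac{71981}{17160} = 71981 \cdot \frac{1}{17160} = \frac{5537}{1320}$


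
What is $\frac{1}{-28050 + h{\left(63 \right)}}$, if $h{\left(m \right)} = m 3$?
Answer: $- \frac{1}{27861} \approx -3.5892 \cdot 10^{-5}$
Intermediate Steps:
$h{\left(m \right)} = 3 m$
$\frac{1}{-28050 + h{\left(63 \right)}} = \frac{1}{-28050 + 3 \cdot 63} = \frac{1}{-28050 + 189} = \frac{1}{-27861} = - \frac{1}{27861}$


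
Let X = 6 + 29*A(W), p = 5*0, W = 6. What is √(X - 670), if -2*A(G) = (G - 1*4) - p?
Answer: 3*I*√77 ≈ 26.325*I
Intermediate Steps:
p = 0
A(G) = 2 - G/2 (A(G) = -((G - 1*4) - 1*0)/2 = -((G - 4) + 0)/2 = -((-4 + G) + 0)/2 = -(-4 + G)/2 = 2 - G/2)
X = -23 (X = 6 + 29*(2 - ½*6) = 6 + 29*(2 - 3) = 6 + 29*(-1) = 6 - 29 = -23)
√(X - 670) = √(-23 - 670) = √(-693) = 3*I*√77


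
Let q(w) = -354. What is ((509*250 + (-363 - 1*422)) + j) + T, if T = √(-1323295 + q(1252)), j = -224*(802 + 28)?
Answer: -59455 + I*√1323649 ≈ -59455.0 + 1150.5*I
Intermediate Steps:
j = -185920 (j = -224*830 = -185920)
T = I*√1323649 (T = √(-1323295 - 354) = √(-1323649) = I*√1323649 ≈ 1150.5*I)
((509*250 + (-363 - 1*422)) + j) + T = ((509*250 + (-363 - 1*422)) - 185920) + I*√1323649 = ((127250 + (-363 - 422)) - 185920) + I*√1323649 = ((127250 - 785) - 185920) + I*√1323649 = (126465 - 185920) + I*√1323649 = -59455 + I*√1323649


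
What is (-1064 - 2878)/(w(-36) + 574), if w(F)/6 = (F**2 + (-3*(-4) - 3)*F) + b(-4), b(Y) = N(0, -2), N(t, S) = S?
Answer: -1971/3197 ≈ -0.61652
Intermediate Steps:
b(Y) = -2
w(F) = -12 + 6*F**2 + 54*F (w(F) = 6*((F**2 + (-3*(-4) - 3)*F) - 2) = 6*((F**2 + (12 - 3)*F) - 2) = 6*((F**2 + 9*F) - 2) = 6*(-2 + F**2 + 9*F) = -12 + 6*F**2 + 54*F)
(-1064 - 2878)/(w(-36) + 574) = (-1064 - 2878)/((-12 + 6*(-36)**2 + 54*(-36)) + 574) = -3942/((-12 + 6*1296 - 1944) + 574) = -3942/((-12 + 7776 - 1944) + 574) = -3942/(5820 + 574) = -3942/6394 = -3942*1/6394 = -1971/3197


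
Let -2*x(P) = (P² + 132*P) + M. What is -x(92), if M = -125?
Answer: 20483/2 ≈ 10242.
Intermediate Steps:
x(P) = 125/2 - 66*P - P²/2 (x(P) = -((P² + 132*P) - 125)/2 = -(-125 + P² + 132*P)/2 = 125/2 - 66*P - P²/2)
-x(92) = -(125/2 - 66*92 - ½*92²) = -(125/2 - 6072 - ½*8464) = -(125/2 - 6072 - 4232) = -1*(-20483/2) = 20483/2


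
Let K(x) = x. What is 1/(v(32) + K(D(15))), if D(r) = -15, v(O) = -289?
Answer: -1/304 ≈ -0.0032895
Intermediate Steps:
1/(v(32) + K(D(15))) = 1/(-289 - 15) = 1/(-304) = -1/304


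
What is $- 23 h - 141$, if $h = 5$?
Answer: $-256$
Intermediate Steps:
$- 23 h - 141 = \left(-23\right) 5 - 141 = -115 - 141 = -256$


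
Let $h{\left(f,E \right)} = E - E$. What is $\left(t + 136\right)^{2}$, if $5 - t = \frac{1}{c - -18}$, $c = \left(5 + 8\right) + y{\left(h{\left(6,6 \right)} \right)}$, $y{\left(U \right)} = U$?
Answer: $\frac{19096900}{961} \approx 19872.0$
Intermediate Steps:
$h{\left(f,E \right)} = 0$
$c = 13$ ($c = \left(5 + 8\right) + 0 = 13 + 0 = 13$)
$t = \frac{154}{31}$ ($t = 5 - \frac{1}{13 - -18} = 5 - \frac{1}{13 + \left(-14 + 32\right)} = 5 - \frac{1}{13 + 18} = 5 - \frac{1}{31} = \frac{154}{31} \approx 4.9677$)
$\left(t + 136\right)^{2} = \left(\frac{154}{31} + 136\right)^{2} = \left(\frac{4370}{31}\right)^{2} = \frac{19096900}{961}$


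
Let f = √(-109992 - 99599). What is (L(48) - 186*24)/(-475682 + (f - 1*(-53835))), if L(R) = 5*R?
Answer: 74245072/7414795875 + 176*I*√209591/7414795875 ≈ 0.010013 + 1.0867e-5*I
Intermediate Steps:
f = I*√209591 (f = √(-209591) = I*√209591 ≈ 457.81*I)
(L(48) - 186*24)/(-475682 + (f - 1*(-53835))) = (5*48 - 186*24)/(-475682 + (I*√209591 - 1*(-53835))) = (240 - 4464)/(-475682 + (I*√209591 + 53835)) = -4224/(-475682 + (53835 + I*√209591)) = -4224/(-421847 + I*√209591)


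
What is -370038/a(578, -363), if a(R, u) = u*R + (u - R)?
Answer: 370038/210755 ≈ 1.7558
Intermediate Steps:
a(R, u) = u - R + R*u (a(R, u) = R*u + (u - R) = u - R + R*u)
-370038/a(578, -363) = -370038/(-363 - 1*578 + 578*(-363)) = -370038/(-363 - 578 - 209814) = -370038/(-210755) = -370038*(-1/210755) = 370038/210755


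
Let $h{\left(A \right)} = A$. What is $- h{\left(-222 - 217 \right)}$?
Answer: $439$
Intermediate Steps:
$- h{\left(-222 - 217 \right)} = - (-222 - 217) = \left(-1\right) \left(-439\right) = 439$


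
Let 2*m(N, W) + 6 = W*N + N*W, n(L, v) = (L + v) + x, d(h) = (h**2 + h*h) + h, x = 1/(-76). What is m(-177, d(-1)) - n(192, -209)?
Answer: -12387/76 ≈ -162.99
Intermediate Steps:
x = -1/76 ≈ -0.013158
d(h) = h + 2*h**2 (d(h) = (h**2 + h**2) + h = 2*h**2 + h = h + 2*h**2)
n(L, v) = -1/76 + L + v (n(L, v) = (L + v) - 1/76 = -1/76 + L + v)
m(N, W) = -3 + N*W (m(N, W) = -3 + (W*N + N*W)/2 = -3 + (N*W + N*W)/2 = -3 + (2*N*W)/2 = -3 + N*W)
m(-177, d(-1)) - n(192, -209) = (-3 - (-177)*(1 + 2*(-1))) - (-1/76 + 192 - 209) = (-3 - (-177)*(1 - 2)) - 1*(-1293/76) = (-3 - (-177)*(-1)) + 1293/76 = (-3 - 177*1) + 1293/76 = (-3 - 177) + 1293/76 = -180 + 1293/76 = -12387/76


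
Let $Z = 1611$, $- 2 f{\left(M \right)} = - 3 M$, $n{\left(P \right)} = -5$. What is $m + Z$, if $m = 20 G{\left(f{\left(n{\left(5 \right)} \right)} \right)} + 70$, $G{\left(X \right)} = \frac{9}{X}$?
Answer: $1657$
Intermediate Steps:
$f{\left(M \right)} = \frac{3 M}{2}$ ($f{\left(M \right)} = - \frac{\left(-3\right) M}{2} = \frac{3 M}{2}$)
$m = 46$ ($m = 20 \frac{9}{\frac{3}{2} \left(-5\right)} + 70 = 20 \frac{9}{- \frac{15}{2}} + 70 = 20 \cdot 9 \left(- \frac{2}{15}\right) + 70 = 20 \left(- \frac{6}{5}\right) + 70 = -24 + 70 = 46$)
$m + Z = 46 + 1611 = 1657$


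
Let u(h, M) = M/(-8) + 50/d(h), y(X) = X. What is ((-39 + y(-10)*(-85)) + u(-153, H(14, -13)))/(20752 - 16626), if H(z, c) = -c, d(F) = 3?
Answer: 19825/99024 ≈ 0.20020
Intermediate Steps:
u(h, M) = 50/3 - M/8 (u(h, M) = M/(-8) + 50/3 = M*(-1/8) + 50*(1/3) = -M/8 + 50/3 = 50/3 - M/8)
((-39 + y(-10)*(-85)) + u(-153, H(14, -13)))/(20752 - 16626) = ((-39 - 10*(-85)) + (50/3 - (-1)*(-13)/8))/(20752 - 16626) = ((-39 + 850) + (50/3 - 1/8*13))/4126 = (811 + (50/3 - 13/8))*(1/4126) = (811 + 361/24)*(1/4126) = (19825/24)*(1/4126) = 19825/99024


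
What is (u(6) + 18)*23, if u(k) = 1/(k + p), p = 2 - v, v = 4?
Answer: 1679/4 ≈ 419.75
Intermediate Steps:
p = -2 (p = 2 - 1*4 = 2 - 4 = -2)
u(k) = 1/(-2 + k) (u(k) = 1/(k - 2) = 1/(-2 + k))
(u(6) + 18)*23 = (1/(-2 + 6) + 18)*23 = (1/4 + 18)*23 = (73/4)*23 = 1679/4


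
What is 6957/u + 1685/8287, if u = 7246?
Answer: 69862169/60047602 ≈ 1.1634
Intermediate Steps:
6957/u + 1685/8287 = 6957/7246 + 1685/8287 = 69862169/60047602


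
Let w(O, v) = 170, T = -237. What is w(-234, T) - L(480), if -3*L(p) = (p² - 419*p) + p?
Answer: 10090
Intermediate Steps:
L(p) = -p²/3 + 418*p/3 (L(p) = -((p² - 419*p) + p)/3 = -(p² - 418*p)/3 = -p²/3 + 418*p/3)
w(-234, T) - L(480) = 170 - 480*(418 - 1*480)/3 = 170 - 480*(418 - 480)/3 = 170 - 480*(-62)/3 = 170 - 1*(-9920) = 170 + 9920 = 10090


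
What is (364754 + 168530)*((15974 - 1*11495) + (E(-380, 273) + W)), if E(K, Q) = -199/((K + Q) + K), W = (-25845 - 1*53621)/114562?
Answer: 66627195166848724/27895847 ≈ 2.3884e+9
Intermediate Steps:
W = -39733/57281 (W = (-25845 - 53621)*(1/114562) = -79466*1/114562 = -39733/57281 ≈ -0.69365)
E(K, Q) = -199/(Q + 2*K)
(364754 + 168530)*((15974 - 1*11495) + (E(-380, 273) + W)) = (364754 + 168530)*((15974 - 1*11495) + (-199/(273 + 2*(-380)) - 39733/57281)) = 533284*((15974 - 11495) + (-199/(273 - 760) - 39733/57281)) = 533284*(4479 + (-199/(-487) - 39733/57281)) = 533284*(4479 + (-199*(-1/487) - 39733/57281)) = 533284*(4479 + (199/487 - 39733/57281)) = 533284*(4479 - 7951052/27895847) = 533284*(124937547661/27895847) = 66627195166848724/27895847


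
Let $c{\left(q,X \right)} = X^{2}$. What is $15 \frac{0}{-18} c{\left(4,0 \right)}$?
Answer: $0$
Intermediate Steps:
$15 \frac{0}{-18} c{\left(4,0 \right)} = 15 \frac{0}{-18} \cdot 0^{2} = 15 \cdot 0 \left(- \frac{1}{18}\right) 0 = 15 \cdot 0 \cdot 0 = 0 \cdot 0 = 0$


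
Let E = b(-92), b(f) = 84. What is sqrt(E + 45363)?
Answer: sqrt(45447) ≈ 213.18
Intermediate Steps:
E = 84
sqrt(E + 45363) = sqrt(84 + 45363) = sqrt(45447)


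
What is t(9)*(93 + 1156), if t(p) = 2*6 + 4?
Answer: 19984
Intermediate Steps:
t(p) = 16 (t(p) = 12 + 4 = 16)
t(9)*(93 + 1156) = 16*(93 + 1156) = 16*1249 = 19984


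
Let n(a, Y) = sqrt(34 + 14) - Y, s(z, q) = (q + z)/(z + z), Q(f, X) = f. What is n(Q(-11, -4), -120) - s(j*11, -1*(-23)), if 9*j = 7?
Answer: 9098/77 + 4*sqrt(3) ≈ 125.08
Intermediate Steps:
j = 7/9 (j = (1/9)*7 = 7/9 ≈ 0.77778)
s(z, q) = (q + z)/(2*z) (s(z, q) = (q + z)/((2*z)) = (q + z)*(1/(2*z)) = (q + z)/(2*z))
n(a, Y) = -Y + 4*sqrt(3) (n(a, Y) = sqrt(48) - Y = 4*sqrt(3) - Y = -Y + 4*sqrt(3))
n(Q(-11, -4), -120) - s(j*11, -1*(-23)) = (-1*(-120) + 4*sqrt(3)) - (-1*(-23) + (7/9)*11)/(2*((7/9)*11)) = (120 + 4*sqrt(3)) - (23 + 77/9)/(2*77/9) = (120 + 4*sqrt(3)) - 9*284/(2*77*9) = (120 + 4*sqrt(3)) - 1*142/77 = (120 + 4*sqrt(3)) - 142/77 = 9098/77 + 4*sqrt(3)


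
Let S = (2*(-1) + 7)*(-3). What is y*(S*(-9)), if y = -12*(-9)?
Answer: 14580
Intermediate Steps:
y = 108
S = -15 (S = (-2 + 7)*(-3) = 5*(-3) = -15)
y*(S*(-9)) = 108*(-15*(-9)) = 108*135 = 14580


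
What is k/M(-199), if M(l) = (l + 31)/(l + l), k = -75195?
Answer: -4987935/28 ≈ -1.7814e+5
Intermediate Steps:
M(l) = (31 + l)/(2*l) (M(l) = (31 + l)/((2*l)) = (31 + l)*(1/(2*l)) = (31 + l)/(2*l))
k/M(-199) = -75195*(-398/(31 - 199)) = -75195/((½)*(-1/199)*(-168)) = -75195/84/199 = -75195*199/84 = -4987935/28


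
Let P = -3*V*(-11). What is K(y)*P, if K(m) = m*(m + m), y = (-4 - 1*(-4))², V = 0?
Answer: 0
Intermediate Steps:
y = 0 (y = (-4 + 4)² = 0² = 0)
K(m) = 2*m² (K(m) = m*(2*m) = 2*m²)
P = 0 (P = -3*0*(-11) = 0*(-11) = 0)
K(y)*P = (2*0²)*0 = (2*0)*0 = 0*0 = 0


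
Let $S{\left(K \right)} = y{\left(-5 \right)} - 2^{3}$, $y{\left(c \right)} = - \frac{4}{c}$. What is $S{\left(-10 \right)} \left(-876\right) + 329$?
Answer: $\frac{33181}{5} \approx 6636.2$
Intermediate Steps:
$S{\left(K \right)} = - \frac{36}{5}$ ($S{\left(K \right)} = - \frac{4}{-5} - 2^{3} = \left(-4\right) \left(- \frac{1}{5}\right) - 8 = \frac{4}{5} - 8 = - \frac{36}{5}$)
$S{\left(-10 \right)} \left(-876\right) + 329 = \left(- \frac{36}{5}\right) \left(-876\right) + 329 = \frac{31536}{5} + 329 = \frac{33181}{5}$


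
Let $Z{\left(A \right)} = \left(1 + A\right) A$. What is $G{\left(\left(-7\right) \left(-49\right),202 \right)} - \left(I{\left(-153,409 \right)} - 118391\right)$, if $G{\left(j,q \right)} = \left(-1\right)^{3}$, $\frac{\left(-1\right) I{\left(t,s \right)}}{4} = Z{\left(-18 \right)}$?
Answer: $119614$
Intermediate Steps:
$Z{\left(A \right)} = A \left(1 + A\right)$
$I{\left(t,s \right)} = -1224$ ($I{\left(t,s \right)} = - 4 \left(- 18 \left(1 - 18\right)\right) = - 4 \left(\left(-18\right) \left(-17\right)\right) = \left(-4\right) 306 = -1224$)
$G{\left(j,q \right)} = -1$
$G{\left(\left(-7\right) \left(-49\right),202 \right)} - \left(I{\left(-153,409 \right)} - 118391\right) = -1 - \left(-1224 - 118391\right) = -1 - -119615 = -1 + 119615 = 119614$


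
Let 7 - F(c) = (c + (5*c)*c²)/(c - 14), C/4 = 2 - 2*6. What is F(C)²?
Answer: 315382081/9 ≈ 3.5042e+7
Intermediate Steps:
C = -40 (C = 4*(2 - 2*6) = 4*(2 - 12) = 4*(-10) = -40)
F(c) = 7 - (c + 5*c³)/(-14 + c) (F(c) = 7 - (c + (5*c)*c²)/(c - 14) = 7 - (c + 5*c³)/(-14 + c))
F(C)² = ((-98 - 5*(-40)³ + 6*(-40))/(-14 - 40))² = ((-98 - 5*(-64000) - 240)/(-54))² = (-(-98 + 320000 - 240)/54)² = (-1/54*319662)² = (-17759/3)² = 315382081/9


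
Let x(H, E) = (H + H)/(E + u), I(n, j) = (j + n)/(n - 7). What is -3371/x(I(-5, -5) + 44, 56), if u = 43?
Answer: -1001187/269 ≈ -3721.9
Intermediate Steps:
I(n, j) = (j + n)/(-7 + n)
x(H, E) = 2*H/(43 + E) (x(H, E) = (H + H)/(E + 43) = (2*H)/(43 + E) = 2*H/(43 + E))
-3371/x(I(-5, -5) + 44, 56) = -3371*(43 + 56)/(2*((-5 - 5)/(-7 - 5) + 44)) = -3371*99/(2*(-10/(-12) + 44)) = -3371*99/(2*(-1/12*(-10) + 44)) = -3371*99/(2*(5/6 + 44)) = -3371/(2*(269/6)*(1/99)) = -3371/269/297 = -3371*297/269 = -1001187/269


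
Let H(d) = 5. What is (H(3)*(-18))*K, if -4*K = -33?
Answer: -1485/2 ≈ -742.50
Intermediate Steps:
K = 33/4 (K = -1/4*(-33) = 33/4 ≈ 8.2500)
(H(3)*(-18))*K = (5*(-18))*(33/4) = -90*33/4 = -1485/2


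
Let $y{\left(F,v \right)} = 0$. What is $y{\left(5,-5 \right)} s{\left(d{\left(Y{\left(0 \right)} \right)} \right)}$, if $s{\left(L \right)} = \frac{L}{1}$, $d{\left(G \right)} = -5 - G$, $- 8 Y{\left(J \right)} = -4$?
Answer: $0$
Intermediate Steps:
$Y{\left(J \right)} = \frac{1}{2}$ ($Y{\left(J \right)} = \left(- \frac{1}{8}\right) \left(-4\right) = \frac{1}{2}$)
$s{\left(L \right)} = L$ ($s{\left(L \right)} = L 1 = L$)
$y{\left(5,-5 \right)} s{\left(d{\left(Y{\left(0 \right)} \right)} \right)} = 0 \left(-5 - \frac{1}{2}\right) = 0 \left(- \frac{11}{2}\right) = 0$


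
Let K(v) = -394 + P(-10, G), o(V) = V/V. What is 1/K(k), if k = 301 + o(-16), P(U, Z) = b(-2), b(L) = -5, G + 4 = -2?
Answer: -1/399 ≈ -0.0025063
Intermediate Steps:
G = -6 (G = -4 - 2 = -6)
P(U, Z) = -5
o(V) = 1
k = 302 (k = 301 + 1 = 302)
K(v) = -399 (K(v) = -394 - 5 = -399)
1/K(k) = 1/(-399) = -1/399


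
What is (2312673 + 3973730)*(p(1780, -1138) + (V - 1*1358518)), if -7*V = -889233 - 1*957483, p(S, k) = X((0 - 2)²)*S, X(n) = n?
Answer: -47858826087210/7 ≈ -6.8370e+12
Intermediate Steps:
p(S, k) = 4*S (p(S, k) = (0 - 2)²*S = (-2)²*S = 4*S)
V = 1846716/7 (V = -(-889233 - 1*957483)/7 = -(-889233 - 957483)/7 = -⅐*(-1846716) = 1846716/7 ≈ 2.6382e+5)
(2312673 + 3973730)*(p(1780, -1138) + (V - 1*1358518)) = (2312673 + 3973730)*(4*1780 + (1846716/7 - 1*1358518)) = 6286403*(7120 + (1846716/7 - 1358518)) = 6286403*(7120 - 7662910/7) = 6286403*(-7613070/7) = -47858826087210/7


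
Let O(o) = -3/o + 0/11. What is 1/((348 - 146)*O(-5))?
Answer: 5/606 ≈ 0.0082508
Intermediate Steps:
O(o) = -3/o (O(o) = -3/o + 0*(1/11) = -3/o + 0 = -3/o)
1/((348 - 146)*O(-5)) = 1/((348 - 146)*(-3/(-5))) = 1/(202*(-3*(-1/5))) = 1/(202*(3/5)) = 1/(606/5) = 5/606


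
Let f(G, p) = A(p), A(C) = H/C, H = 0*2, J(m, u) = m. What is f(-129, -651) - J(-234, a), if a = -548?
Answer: 234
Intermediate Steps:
H = 0
A(C) = 0 (A(C) = 0/C = 0)
f(G, p) = 0
f(-129, -651) - J(-234, a) = 0 - 1*(-234) = 0 + 234 = 234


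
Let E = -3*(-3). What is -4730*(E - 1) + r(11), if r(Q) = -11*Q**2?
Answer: -39171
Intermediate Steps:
E = 9
-4730*(E - 1) + r(11) = -4730*(9 - 1) - 11*11**2 = -4730*8 - 11*121 = -473*80 - 1331 = -37840 - 1331 = -39171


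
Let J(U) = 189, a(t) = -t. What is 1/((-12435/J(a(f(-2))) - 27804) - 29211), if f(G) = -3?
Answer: -63/3596090 ≈ -1.7519e-5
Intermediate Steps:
1/((-12435/J(a(f(-2))) - 27804) - 29211) = 1/((-12435/189 - 27804) - 29211) = 1/((-12435*1/189 - 27804) - 29211) = 1/((-4145/63 - 27804) - 29211) = 1/(-1755797/63 - 29211) = 1/(-3596090/63) = -63/3596090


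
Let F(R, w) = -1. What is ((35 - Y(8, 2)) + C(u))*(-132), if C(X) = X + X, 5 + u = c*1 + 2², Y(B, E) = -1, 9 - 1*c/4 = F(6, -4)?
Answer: -15048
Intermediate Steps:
c = 40 (c = 36 - 4*(-1) = 36 + 4 = 40)
u = 39 (u = -5 + (40*1 + 2²) = -5 + (40 + 4) = -5 + 44 = 39)
C(X) = 2*X
((35 - Y(8, 2)) + C(u))*(-132) = ((35 - 1*(-1)) + 2*39)*(-132) = ((35 + 1) + 78)*(-132) = (36 + 78)*(-132) = 114*(-132) = -15048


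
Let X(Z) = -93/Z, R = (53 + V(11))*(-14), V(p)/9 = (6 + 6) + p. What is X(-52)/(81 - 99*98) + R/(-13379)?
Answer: 606606211/2231135556 ≈ 0.27188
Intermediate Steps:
V(p) = 108 + 9*p (V(p) = 9*((6 + 6) + p) = 9*(12 + p) = 108 + 9*p)
R = -3640 (R = (53 + (108 + 9*11))*(-14) = (53 + (108 + 99))*(-14) = (53 + 207)*(-14) = 260*(-14) = -3640)
X(-52)/(81 - 99*98) + R/(-13379) = (-93/(-52))/(81 - 99*98) - 3640/(-13379) = (-93*(-1/52))/(81 - 9702) - 3640*(-1/13379) = (93/52)/(-9621) + 3640/13379 = (93/52)*(-1/9621) + 3640/13379 = -31/166764 + 3640/13379 = 606606211/2231135556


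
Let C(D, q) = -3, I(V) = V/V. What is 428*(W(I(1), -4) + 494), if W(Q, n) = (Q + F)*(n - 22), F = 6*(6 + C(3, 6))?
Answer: 0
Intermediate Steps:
I(V) = 1
F = 18 (F = 6*(6 - 3) = 6*3 = 18)
W(Q, n) = (-22 + n)*(18 + Q) (W(Q, n) = (Q + 18)*(n - 22) = (18 + Q)*(-22 + n) = (-22 + n)*(18 + Q))
428*(W(I(1), -4) + 494) = 428*((-396 - 22*1 + 18*(-4) + 1*(-4)) + 494) = 428*((-396 - 22 - 72 - 4) + 494) = 428*(-494 + 494) = 428*0 = 0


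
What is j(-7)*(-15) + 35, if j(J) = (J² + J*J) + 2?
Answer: -1465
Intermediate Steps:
j(J) = 2 + 2*J² (j(J) = (J² + J²) + 2 = 2*J² + 2 = 2 + 2*J²)
j(-7)*(-15) + 35 = (2 + 2*(-7)²)*(-15) + 35 = (2 + 2*49)*(-15) + 35 = (2 + 98)*(-15) + 35 = 100*(-15) + 35 = -1500 + 35 = -1465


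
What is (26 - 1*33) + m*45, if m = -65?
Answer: -2932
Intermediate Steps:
(26 - 1*33) + m*45 = (26 - 1*33) - 65*45 = (26 - 33) - 2925 = -7 - 2925 = -2932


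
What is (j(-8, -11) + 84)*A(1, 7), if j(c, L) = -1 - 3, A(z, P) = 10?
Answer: 800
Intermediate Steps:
j(c, L) = -4
(j(-8, -11) + 84)*A(1, 7) = (-4 + 84)*10 = 80*10 = 800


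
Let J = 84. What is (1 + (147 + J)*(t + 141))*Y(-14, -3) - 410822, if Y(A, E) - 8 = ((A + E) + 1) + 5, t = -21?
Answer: -493985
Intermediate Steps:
Y(A, E) = 14 + A + E (Y(A, E) = 8 + (((A + E) + 1) + 5) = 8 + ((1 + A + E) + 5) = 8 + (6 + A + E) = 14 + A + E)
(1 + (147 + J)*(t + 141))*Y(-14, -3) - 410822 = (1 + (147 + 84)*(-21 + 141))*(14 - 14 - 3) - 410822 = (1 + 231*120)*(-3) - 410822 = (1 + 27720)*(-3) - 410822 = 27721*(-3) - 410822 = -83163 - 410822 = -493985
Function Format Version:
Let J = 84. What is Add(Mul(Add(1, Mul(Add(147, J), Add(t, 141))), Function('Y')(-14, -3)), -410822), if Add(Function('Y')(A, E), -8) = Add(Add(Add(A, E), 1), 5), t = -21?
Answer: -493985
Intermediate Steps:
Function('Y')(A, E) = Add(14, A, E) (Function('Y')(A, E) = Add(8, Add(Add(Add(A, E), 1), 5)) = Add(8, Add(Add(1, A, E), 5)) = Add(8, Add(6, A, E)) = Add(14, A, E))
Add(Mul(Add(1, Mul(Add(147, J), Add(t, 141))), Function('Y')(-14, -3)), -410822) = Add(Mul(Add(1, Mul(Add(147, 84), Add(-21, 141))), Add(14, -14, -3)), -410822) = Add(Mul(Add(1, Mul(231, 120)), -3), -410822) = Add(Mul(Add(1, 27720), -3), -410822) = Add(Mul(27721, -3), -410822) = Add(-83163, -410822) = -493985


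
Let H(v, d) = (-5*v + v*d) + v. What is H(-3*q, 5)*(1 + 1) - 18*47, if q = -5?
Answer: -816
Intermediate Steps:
H(v, d) = -4*v + d*v (H(v, d) = (-5*v + d*v) + v = -4*v + d*v)
H(-3*q, 5)*(1 + 1) - 18*47 = ((-3*(-5))*(-4 + 5))*(1 + 1) - 18*47 = (15*1)*2 - 846 = 15*2 - 846 = 30 - 846 = -816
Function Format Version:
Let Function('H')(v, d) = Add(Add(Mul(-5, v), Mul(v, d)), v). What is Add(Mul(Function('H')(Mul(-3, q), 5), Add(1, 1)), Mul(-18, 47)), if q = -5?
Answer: -816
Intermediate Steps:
Function('H')(v, d) = Add(Mul(-4, v), Mul(d, v)) (Function('H')(v, d) = Add(Add(Mul(-5, v), Mul(d, v)), v) = Add(Mul(-4, v), Mul(d, v)))
Add(Mul(Function('H')(Mul(-3, q), 5), Add(1, 1)), Mul(-18, 47)) = Add(Mul(Mul(Mul(-3, -5), Add(-4, 5)), Add(1, 1)), Mul(-18, 47)) = Add(Mul(Mul(15, 1), 2), -846) = Add(Mul(15, 2), -846) = Add(30, -846) = -816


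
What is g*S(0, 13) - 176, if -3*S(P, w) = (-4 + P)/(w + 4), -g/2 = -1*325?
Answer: -6376/51 ≈ -125.02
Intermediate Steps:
g = 650 (g = -(-2)*325 = -2*(-325) = 650)
S(P, w) = -(-4 + P)/(3*(4 + w)) (S(P, w) = -(-4 + P)/(3*(w + 4)) = -(-4 + P)/(3*(4 + w)))
g*S(0, 13) - 176 = 650*((4 - 1*0)/(3*(4 + 13))) - 176 = 650*((1/3)*(4 + 0)/17) - 176 = 650*((1/3)*(1/17)*4) - 176 = 650*(4/51) - 176 = 2600/51 - 176 = -6376/51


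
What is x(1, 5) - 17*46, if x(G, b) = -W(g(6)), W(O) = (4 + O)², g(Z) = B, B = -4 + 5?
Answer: -807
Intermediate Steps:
B = 1
g(Z) = 1
x(G, b) = -25 (x(G, b) = -(4 + 1)² = -1*5² = -1*25 = -25)
x(1, 5) - 17*46 = -25 - 17*46 = -25 - 782 = -807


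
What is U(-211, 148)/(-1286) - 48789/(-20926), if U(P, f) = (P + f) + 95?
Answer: 31036511/13455418 ≈ 2.3066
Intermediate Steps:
U(P, f) = 95 + P + f
U(-211, 148)/(-1286) - 48789/(-20926) = (95 - 211 + 148)/(-1286) - 48789/(-20926) = 32*(-1/1286) - 48789*(-1/20926) = -16/643 + 48789/20926 = 31036511/13455418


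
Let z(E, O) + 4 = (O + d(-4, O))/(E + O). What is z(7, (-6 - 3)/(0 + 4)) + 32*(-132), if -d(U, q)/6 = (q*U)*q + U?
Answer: -79759/19 ≈ -4197.8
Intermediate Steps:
d(U, q) = -6*U - 6*U*q² (d(U, q) = -6*((q*U)*q + U) = -6*((U*q)*q + U) = -6*(U*q² + U) = -6*(U + U*q²) = -6*U - 6*U*q²)
z(E, O) = -4 + (24 + O + 24*O²)/(E + O) (z(E, O) = -4 + (O - 6*(-4)*(1 + O²))/(E + O) = -4 + (O + (24 + 24*O²))/(E + O) = -4 + (24 + O + 24*O²)/(E + O))
z(7, (-6 - 3)/(0 + 4)) + 32*(-132) = (24 - 4*7 - 3*(-6 - 3)/(0 + 4) + 24*((-6 - 3)/(0 + 4))²)/(7 + (-6 - 3)/(0 + 4)) + 32*(-132) = (24 - 28 - (-27)/4 + 24*(-9/4)²)/(7 - 9/4) - 4224 = (24 - 28 - (-27)/4 + 24*(-9*¼)²)/(7 - 9*¼) - 4224 = (24 - 28 - 3*(-9/4) + 24*(-9/4)²)/(7 - 9/4) - 4224 = (24 - 28 + 27/4 + 24*(81/16))/(19/4) - 4224 = 4*(24 - 28 + 27/4 + 243/2)/19 - 4224 = (4/19)*(497/4) - 4224 = 497/19 - 4224 = -79759/19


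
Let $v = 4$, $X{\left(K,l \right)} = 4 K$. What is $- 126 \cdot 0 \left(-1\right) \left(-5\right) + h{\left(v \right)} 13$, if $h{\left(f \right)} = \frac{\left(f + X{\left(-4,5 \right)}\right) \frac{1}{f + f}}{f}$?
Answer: $- \frac{39}{8} \approx -4.875$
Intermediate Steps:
$h{\left(f \right)} = \frac{-16 + f}{2 f^{2}}$ ($h{\left(f \right)} = \frac{\left(f + 4 \left(-4\right)\right) \frac{1}{f + f}}{f} = \frac{\left(f - 16\right) \frac{1}{2 f}}{f} = \frac{\left(-16 + f\right) \frac{1}{2 f}}{f} = \frac{\frac{1}{2} \frac{1}{f} \left(-16 + f\right)}{f} = \frac{-16 + f}{2 f^{2}}$)
$- 126 \cdot 0 \left(-1\right) \left(-5\right) + h{\left(v \right)} 13 = - 126 \cdot 0 \left(-1\right) \left(-5\right) + \frac{-16 + 4}{2 \cdot 16} \cdot 13 = - 126 \cdot 0 \left(-5\right) + \frac{1}{2} \cdot \frac{1}{16} \left(-12\right) 13 = \left(-126\right) 0 - \frac{39}{8} = 0 - \frac{39}{8} = - \frac{39}{8}$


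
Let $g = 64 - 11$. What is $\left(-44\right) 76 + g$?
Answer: $-3291$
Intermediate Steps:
$g = 53$
$\left(-44\right) 76 + g = \left(-44\right) 76 + 53 = -3344 + 53 = -3291$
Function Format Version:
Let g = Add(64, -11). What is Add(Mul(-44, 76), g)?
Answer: -3291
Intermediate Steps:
g = 53
Add(Mul(-44, 76), g) = Add(Mul(-44, 76), 53) = Add(-3344, 53) = -3291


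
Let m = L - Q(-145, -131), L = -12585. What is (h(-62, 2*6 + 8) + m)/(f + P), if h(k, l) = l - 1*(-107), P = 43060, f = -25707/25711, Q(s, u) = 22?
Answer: -320873280/1107089953 ≈ -0.28983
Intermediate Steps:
f = -25707/25711 (f = -25707*1/25711 = -25707/25711 ≈ -0.99984)
h(k, l) = 107 + l (h(k, l) = l + 107 = 107 + l)
m = -12607 (m = -12585 - 1*22 = -12585 - 22 = -12607)
(h(-62, 2*6 + 8) + m)/(f + P) = ((107 + (2*6 + 8)) - 12607)/(-25707/25711 + 43060) = ((107 + (12 + 8)) - 12607)/(1107089953/25711) = ((107 + 20) - 12607)*(25711/1107089953) = (127 - 12607)*(25711/1107089953) = -12480*25711/1107089953 = -320873280/1107089953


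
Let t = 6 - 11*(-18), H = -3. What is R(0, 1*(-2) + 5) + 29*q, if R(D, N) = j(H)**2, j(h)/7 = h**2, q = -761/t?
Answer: 787607/204 ≈ 3860.8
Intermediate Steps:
t = 204 (t = 6 + 198 = 204)
q = -761/204 ≈ -3.7304
j(h) = 7*h**2
R(D, N) = 3969 (R(D, N) = (7*(-3)**2)**2 = (7*9)**2 = 63**2 = 3969)
R(0, 1*(-2) + 5) + 29*q = 3969 + 29*(-761/204) = 3969 - 22069/204 = 787607/204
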